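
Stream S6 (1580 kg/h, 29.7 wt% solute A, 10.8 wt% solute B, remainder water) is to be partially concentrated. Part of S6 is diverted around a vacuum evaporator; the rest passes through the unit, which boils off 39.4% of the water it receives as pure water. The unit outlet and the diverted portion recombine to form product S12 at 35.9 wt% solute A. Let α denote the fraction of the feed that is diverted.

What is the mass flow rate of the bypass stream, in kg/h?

416 kg/h

All 1580×0.297 = 469.26 kg/h of solute A reaches S12, so S12 = 469.26/0.359 = 1307.1 kg/h and vapour = 272.87 kg/h.
The evaporator receives (1−α)·1580 of feed at 0.595 water and removes 0.394 of that water:
0.394×0.595×(1−α)×1580 = 272.87
(1−α) = 272.87/370.4 = 0.7367;  α = 0.2633.
Bypass flow = 0.2633×1580 = 416.03 kg/h.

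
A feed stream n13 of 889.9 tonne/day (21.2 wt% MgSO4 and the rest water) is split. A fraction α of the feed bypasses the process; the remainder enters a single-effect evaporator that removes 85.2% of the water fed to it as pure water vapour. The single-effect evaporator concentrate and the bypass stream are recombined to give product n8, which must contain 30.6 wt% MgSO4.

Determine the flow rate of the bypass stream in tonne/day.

482.7 tonne/day

All 889.9×0.212 = 188.66 tonne/day of MgSO4 reaches n8, so n8 = 188.66/0.306 = 616.53 tonne/day and vapour = 273.37 tonne/day.
The evaporator receives (1−α)·889.9 of feed at 0.788 water and removes 0.852 of that water:
0.852×0.788×(1−α)×889.9 = 273.37
(1−α) = 273.37/597.46 = 0.4576;  α = 0.5424.
Bypass flow = 0.5424×889.9 = 482.72 tonne/day.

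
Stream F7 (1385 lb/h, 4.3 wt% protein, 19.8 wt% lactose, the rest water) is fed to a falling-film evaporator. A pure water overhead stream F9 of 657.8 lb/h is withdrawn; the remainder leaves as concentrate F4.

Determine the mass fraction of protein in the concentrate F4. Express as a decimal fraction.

protein is not removed: 1385×0.043 = 59.555 lb/h of protein enters F4.
Concentrate = 1385 − 657.8 = 727.2 lb/h.
Mass fraction = 59.555/727.2 = 0.082.

0.082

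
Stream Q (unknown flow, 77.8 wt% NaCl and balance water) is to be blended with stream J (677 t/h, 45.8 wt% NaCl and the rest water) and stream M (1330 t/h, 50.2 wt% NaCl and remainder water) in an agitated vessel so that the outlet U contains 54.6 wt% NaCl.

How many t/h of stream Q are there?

Let Q be the unknown flow. Total out = 2007 + Q.
NaCl balance: 977.73 + 0.778·Q = 0.546·(2007 + Q)
(0.778 − 0.546)·Q = 0.546×2007 − 977.73 = 118.1
Q = 118.1 / 0.232 = 509.03 t/h

509 t/h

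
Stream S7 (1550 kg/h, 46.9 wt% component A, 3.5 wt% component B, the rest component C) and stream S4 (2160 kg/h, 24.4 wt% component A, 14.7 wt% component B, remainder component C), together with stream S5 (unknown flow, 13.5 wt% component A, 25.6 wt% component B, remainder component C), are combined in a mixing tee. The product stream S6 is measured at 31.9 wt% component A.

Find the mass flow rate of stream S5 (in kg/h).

383.2 kg/h

Let S5 be the unknown flow. Total out = 3710 + S5.
component A balance: 1254 + 0.135·S5 = 0.319·(3710 + S5)
(0.135 − 0.319)·S5 = 0.319×3710 − 1254 = -70.5
S5 = -70.5 / -0.184 = 383.15 kg/h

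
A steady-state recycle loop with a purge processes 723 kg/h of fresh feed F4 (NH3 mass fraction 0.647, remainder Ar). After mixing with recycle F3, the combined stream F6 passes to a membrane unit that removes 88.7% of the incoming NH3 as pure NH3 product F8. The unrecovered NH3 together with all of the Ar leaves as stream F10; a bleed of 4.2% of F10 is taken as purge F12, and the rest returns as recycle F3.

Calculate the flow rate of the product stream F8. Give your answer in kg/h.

NH3 in F6: m_A = 723×0.647 + (1−0.042)·(1−0.887)·m_A, so m_A = 467.78/0.8917 = 524.57 kg/h.
Product F8 = 0.887×524.57 = 465.29 kg/h.

465.3 kg/h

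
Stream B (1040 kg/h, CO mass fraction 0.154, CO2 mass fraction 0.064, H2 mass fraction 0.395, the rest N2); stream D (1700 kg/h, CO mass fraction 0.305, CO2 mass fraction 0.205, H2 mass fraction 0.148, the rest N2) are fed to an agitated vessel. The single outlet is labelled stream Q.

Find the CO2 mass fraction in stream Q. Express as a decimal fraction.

Total flow out = 1040 + 1700 = 2740 kg/h.
CO2 in = 1040×0.064 + 1700×0.205 = 415.06 kg/h.
CO2 mass fraction in Q = 415.06/2740 = 0.151.

0.151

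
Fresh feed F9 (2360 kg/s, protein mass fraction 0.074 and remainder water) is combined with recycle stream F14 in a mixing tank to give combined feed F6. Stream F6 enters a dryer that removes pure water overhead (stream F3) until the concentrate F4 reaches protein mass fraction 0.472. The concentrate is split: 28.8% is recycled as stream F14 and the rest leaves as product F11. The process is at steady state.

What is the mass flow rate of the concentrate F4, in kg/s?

519.7 kg/s

Overall protein balance (none leaves overhead): protein in fresh feed = protein in product, i.e. 2360×0.074 = (1−0.288)·F4·0.472.
F4 = 174.64/(0.472×0.712) = 519.66 kg/s.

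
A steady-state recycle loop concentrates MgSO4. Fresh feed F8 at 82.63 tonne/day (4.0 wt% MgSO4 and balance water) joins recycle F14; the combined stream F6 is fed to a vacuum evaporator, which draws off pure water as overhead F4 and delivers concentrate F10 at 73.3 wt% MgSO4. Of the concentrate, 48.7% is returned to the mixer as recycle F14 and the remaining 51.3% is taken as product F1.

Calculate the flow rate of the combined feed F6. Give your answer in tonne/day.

86.91 tonne/day

Overall MgSO4 balance (none leaves overhead): MgSO4 in fresh feed = MgSO4 in product, i.e. 82.63×0.040 = (1−0.487)·F10·0.733.
F10 = 3.3052/(0.733×0.513) = 8.7897 tonne/day.
Recycle F14 = 0.487×8.7897 = 4.2806 tonne/day.
Combined feed F6 = 82.63 + 4.2806 = 86.911 tonne/day.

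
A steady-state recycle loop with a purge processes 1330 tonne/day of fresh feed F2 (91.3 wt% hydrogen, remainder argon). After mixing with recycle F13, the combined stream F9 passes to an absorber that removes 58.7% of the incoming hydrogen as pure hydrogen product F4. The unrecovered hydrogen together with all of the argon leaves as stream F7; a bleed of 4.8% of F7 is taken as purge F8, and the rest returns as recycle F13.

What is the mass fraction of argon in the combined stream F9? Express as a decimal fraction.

0.546

argon enters only via F2 and leaves only via the purge: 1330×0.087 = 0.048×(argon in F7), and the absorber passes all argon, so argon in F9 = argon in F7 = 2410.6 tonne/day.
hydrogen in F9: m_A = 1330×0.913 + (1−0.048)·(1−0.587)·m_A, so m_A = 1214.3/0.6068 = 2001.1 tonne/day.
F9 = 2001.1 + 2410.6 = 4411.7 tonne/day.
argon fraction in F9 = 2410.6/4411.7 = 0.546.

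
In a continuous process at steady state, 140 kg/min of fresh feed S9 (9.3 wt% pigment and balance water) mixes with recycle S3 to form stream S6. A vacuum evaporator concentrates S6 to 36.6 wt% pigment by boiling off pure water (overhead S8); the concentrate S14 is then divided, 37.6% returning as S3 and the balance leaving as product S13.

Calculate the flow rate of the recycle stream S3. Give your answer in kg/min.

21.44 kg/min

Overall pigment balance (none leaves overhead): pigment in fresh feed = pigment in product, i.e. 140×0.093 = (1−0.376)·S14·0.366.
S14 = 13.02/(0.366×0.624) = 57.009 kg/min.
Recycle S3 = 0.376×57.009 = 21.435 kg/min.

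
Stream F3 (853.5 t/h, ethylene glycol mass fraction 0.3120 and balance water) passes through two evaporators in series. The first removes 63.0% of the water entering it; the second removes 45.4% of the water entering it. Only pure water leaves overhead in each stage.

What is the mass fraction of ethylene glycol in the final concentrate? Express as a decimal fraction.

0.6918

water in feed = 853.5×0.688 = 587.21 t/h.
After stage 1: water left = (1−0.630)×587.21 = 217.27; stream total = 483.56 t/h.
After stage 2: water left = (1−0.454)×217.27 = 118.63; final concentrate = 384.92 t/h.
ethylene glycol fraction = 266.29/384.92 = 0.6918.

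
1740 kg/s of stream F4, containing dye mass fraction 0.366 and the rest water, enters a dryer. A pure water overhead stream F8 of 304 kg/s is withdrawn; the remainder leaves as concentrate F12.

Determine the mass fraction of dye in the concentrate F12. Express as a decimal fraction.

0.443

dye is not removed: 1740×0.366 = 636.84 kg/s of dye enters F12.
Concentrate = 1740 − 304 = 1436 kg/s.
Mass fraction = 636.84/1436 = 0.443.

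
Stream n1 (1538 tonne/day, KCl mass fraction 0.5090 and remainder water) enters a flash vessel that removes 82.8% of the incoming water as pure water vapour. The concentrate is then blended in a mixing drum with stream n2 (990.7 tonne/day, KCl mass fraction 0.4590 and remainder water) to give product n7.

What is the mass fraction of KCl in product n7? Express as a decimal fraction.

Vapour removed = 0.828×0.491×1538 = 625.27 tonne/day; concentrate = 912.73 tonne/day.
KCl reaching the mixer = 782.84 (from concentrate) + 990.7×0.459 = 1237.6 tonne/day.
Product flow = 912.73 + 990.7 = 1903.4 tonne/day; KCl fraction = 0.6502.

0.6502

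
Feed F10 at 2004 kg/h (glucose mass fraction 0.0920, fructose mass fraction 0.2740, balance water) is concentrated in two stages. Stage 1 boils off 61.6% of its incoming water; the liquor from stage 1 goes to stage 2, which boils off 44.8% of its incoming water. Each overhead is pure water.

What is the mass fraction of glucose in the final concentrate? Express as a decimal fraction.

0.1839

water in feed = 2004×0.634 = 1270.5 kg/h.
After stage 1: water left = (1−0.616)×1270.5 = 487.89; stream total = 1221.3 kg/h.
After stage 2: water left = (1−0.448)×487.89 = 269.31; final concentrate = 1002.8 kg/h.
glucose fraction = 184.37/1002.8 = 0.1839.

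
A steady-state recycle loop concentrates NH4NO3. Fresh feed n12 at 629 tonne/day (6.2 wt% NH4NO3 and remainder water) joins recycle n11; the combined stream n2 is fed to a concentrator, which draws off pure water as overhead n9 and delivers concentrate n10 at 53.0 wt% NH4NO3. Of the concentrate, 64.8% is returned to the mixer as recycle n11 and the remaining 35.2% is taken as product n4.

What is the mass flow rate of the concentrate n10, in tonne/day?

209 tonne/day

Overall NH4NO3 balance (none leaves overhead): NH4NO3 in fresh feed = NH4NO3 in product, i.e. 629×0.062 = (1−0.648)·n10·0.530.
n10 = 38.998/(0.530×0.352) = 209.04 tonne/day.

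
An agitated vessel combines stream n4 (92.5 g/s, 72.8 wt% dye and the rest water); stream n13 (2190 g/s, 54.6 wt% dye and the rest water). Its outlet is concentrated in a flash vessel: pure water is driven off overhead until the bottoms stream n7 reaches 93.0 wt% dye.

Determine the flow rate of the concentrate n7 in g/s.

1358 g/s

dye entering = 92.5×0.728 + 2190×0.546 = 1263.1 g/s.
All dye reports to n7, so n7 = 1263.1/0.930 = 1358.2 g/s.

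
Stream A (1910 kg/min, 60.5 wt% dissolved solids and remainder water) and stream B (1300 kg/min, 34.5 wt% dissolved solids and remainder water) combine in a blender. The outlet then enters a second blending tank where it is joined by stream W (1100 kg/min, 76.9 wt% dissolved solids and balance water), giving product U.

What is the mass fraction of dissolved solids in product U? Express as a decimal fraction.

Overall, product flow = 4310 kg/min.
dissolved solids in = 1910×0.605 + 1300×0.345 + 1100×0.769 = 2449.9 kg/min.
dissolved solids fraction in U = 0.568.

0.568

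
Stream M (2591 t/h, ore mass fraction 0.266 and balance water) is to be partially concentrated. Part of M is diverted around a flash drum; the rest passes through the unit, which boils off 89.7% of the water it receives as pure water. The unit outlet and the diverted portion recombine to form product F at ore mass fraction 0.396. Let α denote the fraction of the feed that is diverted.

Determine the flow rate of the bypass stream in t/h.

All 2591×0.266 = 689.21 t/h of ore reaches F, so F = 689.21/0.396 = 1740.4 t/h and vapour = 850.58 t/h.
The evaporator receives (1−α)·2591 of feed at 0.734 water and removes 0.897 of that water:
0.897×0.734×(1−α)×2591 = 850.58
(1−α) = 850.58/1705.9 = 0.4986;  α = 0.5014.
Bypass flow = 0.5014×2591 = 1299.1 t/h.

1299 t/h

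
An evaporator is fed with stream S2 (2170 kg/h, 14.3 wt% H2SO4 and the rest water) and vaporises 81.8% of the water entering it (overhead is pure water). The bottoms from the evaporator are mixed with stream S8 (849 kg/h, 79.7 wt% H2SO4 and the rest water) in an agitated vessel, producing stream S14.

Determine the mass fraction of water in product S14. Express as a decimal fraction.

Vapour removed = 0.818×0.857×2170 = 1521.2 kg/h; concentrate = 648.77 kg/h.
water reaching the mixer = 338.46 (from concentrate) + 849×0.203 = 510.81 kg/h.
Product flow = 648.77 + 849 = 1497.8 kg/h; water fraction = 0.341.

0.341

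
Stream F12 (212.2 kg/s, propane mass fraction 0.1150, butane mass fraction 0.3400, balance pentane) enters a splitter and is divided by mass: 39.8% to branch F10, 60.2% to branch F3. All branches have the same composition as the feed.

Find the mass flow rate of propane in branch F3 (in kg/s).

14.69 kg/s

Branch F3 total = 0.602×212.2 = 127.74 kg/s.
propane in F3 = 0.115×127.74 = 14.691 kg/s.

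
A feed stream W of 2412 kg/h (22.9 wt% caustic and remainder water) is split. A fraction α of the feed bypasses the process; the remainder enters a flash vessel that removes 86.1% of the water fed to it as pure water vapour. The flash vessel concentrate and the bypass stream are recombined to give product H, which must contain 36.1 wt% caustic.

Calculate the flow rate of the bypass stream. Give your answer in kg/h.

1083 kg/h

All 2412×0.229 = 552.35 kg/h of caustic reaches H, so H = 552.35/0.361 = 1530 kg/h and vapour = 881.95 kg/h.
The evaporator receives (1−α)·2412 of feed at 0.771 water and removes 0.861 of that water:
0.861×0.771×(1−α)×2412 = 881.95
(1−α) = 881.95/1601.2 = 0.5508;  α = 0.4492.
Bypass flow = 0.4492×2412 = 1083.4 kg/h.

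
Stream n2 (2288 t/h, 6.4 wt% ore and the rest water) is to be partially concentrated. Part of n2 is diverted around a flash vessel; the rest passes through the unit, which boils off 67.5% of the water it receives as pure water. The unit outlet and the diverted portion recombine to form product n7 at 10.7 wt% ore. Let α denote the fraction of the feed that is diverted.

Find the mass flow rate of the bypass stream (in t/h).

All 2288×0.064 = 146.43 t/h of ore reaches n7, so n7 = 146.43/0.107 = 1368.5 t/h and vapour = 919.48 t/h.
The evaporator receives (1−α)·2288 of feed at 0.936 water and removes 0.675 of that water:
0.675×0.936×(1−α)×2288 = 919.48
(1−α) = 919.48/1445.6 = 0.6361;  α = 0.3639.
Bypass flow = 0.3639×2288 = 832.67 t/h.

832.7 t/h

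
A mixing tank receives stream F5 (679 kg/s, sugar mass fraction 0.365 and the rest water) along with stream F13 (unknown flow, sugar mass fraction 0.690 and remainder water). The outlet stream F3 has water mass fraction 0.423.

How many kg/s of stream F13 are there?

1274 kg/s

Let F13 be the unknown flow. Total out = 679 + F13.
water balance: 431.17 + 0.310·F13 = 0.423·(679 + F13)
(0.310 − 0.423)·F13 = 0.423×679 − 431.17 = -143.95
F13 = -143.95 / -0.113 = 1273.9 kg/s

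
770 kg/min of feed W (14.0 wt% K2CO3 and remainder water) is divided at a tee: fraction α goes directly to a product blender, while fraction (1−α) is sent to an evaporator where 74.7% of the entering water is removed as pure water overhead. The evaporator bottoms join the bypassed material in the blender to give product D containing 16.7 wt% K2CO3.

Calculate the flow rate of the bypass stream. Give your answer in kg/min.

All 770×0.140 = 107.8 kg/min of K2CO3 reaches D, so D = 107.8/0.167 = 645.51 kg/min and vapour = 124.49 kg/min.
The evaporator receives (1−α)·770 of feed at 0.860 water and removes 0.747 of that water:
0.747×0.860×(1−α)×770 = 124.49
(1−α) = 124.49/494.66 = 0.2517;  α = 0.7483.
Bypass flow = 0.7483×770 = 576.22 kg/min.

576.2 kg/min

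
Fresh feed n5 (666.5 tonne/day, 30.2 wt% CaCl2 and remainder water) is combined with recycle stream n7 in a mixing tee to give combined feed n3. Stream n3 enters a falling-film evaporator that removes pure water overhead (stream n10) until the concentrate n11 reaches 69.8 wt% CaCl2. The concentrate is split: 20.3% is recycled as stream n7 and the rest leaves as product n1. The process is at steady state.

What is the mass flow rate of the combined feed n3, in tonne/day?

739.9 tonne/day

Overall CaCl2 balance (none leaves overhead): CaCl2 in fresh feed = CaCl2 in product, i.e. 666.5×0.302 = (1−0.203)·n11·0.698.
n11 = 201.28/(0.698×0.797) = 361.82 tonne/day.
Recycle n7 = 0.203×361.82 = 73.45 tonne/day.
Combined feed n3 = 666.5 + 73.45 = 739.95 tonne/day.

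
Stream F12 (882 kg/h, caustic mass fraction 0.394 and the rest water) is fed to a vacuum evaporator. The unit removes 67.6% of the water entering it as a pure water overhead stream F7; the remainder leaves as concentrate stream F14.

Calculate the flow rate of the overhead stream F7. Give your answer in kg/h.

water entering = 882×0.606 = 534.49 kg/h; overhead removed = 0.676×534.49 = 361.32 kg/h.

361.3 kg/h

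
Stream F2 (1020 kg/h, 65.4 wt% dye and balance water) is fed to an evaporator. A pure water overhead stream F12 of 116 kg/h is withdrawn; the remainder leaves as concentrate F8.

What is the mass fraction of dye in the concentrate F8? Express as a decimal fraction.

dye is not removed: 1020×0.654 = 667.08 kg/h of dye enters F8.
Concentrate = 1020 − 116 = 904 kg/h.
Mass fraction = 667.08/904 = 0.7379.

0.7379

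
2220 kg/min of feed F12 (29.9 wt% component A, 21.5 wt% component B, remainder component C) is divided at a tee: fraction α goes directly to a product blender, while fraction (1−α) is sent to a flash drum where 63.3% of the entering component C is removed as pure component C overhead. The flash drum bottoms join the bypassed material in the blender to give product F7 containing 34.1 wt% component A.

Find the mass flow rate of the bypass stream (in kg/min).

1331 kg/min

All 2220×0.299 = 663.78 kg/min of component A reaches F7, so F7 = 663.78/0.341 = 1946.6 kg/min and vapour = 273.43 kg/min.
The evaporator receives (1−α)·2220 of feed at 0.486 component C and removes 0.633 of that component C:
0.633×0.486×(1−α)×2220 = 273.43
(1−α) = 273.43/682.96 = 0.4004;  α = 0.5996.
Bypass flow = 0.5996×2220 = 1331.2 kg/min.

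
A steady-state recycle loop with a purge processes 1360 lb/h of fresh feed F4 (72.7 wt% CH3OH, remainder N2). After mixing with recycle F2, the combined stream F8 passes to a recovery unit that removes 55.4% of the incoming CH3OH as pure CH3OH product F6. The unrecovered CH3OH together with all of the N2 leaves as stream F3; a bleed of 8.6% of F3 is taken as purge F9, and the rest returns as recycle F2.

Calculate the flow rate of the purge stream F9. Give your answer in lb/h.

N2 enters only via F4 and leaves only via the purge: 1360×0.273 = 0.086×(N2 in F3), and the recovery unit passes all N2, so N2 in F8 = N2 in F3 = 4317.2 lb/h.
CH3OH in F8: m_A = 1360×0.727 + (1−0.086)·(1−0.554)·m_A, so m_A = 988.72/0.5924 = 1669.1 lb/h.
F3 = (1−0.554)×1669.1 + 4317.2 = 5061.6 lb/h.
Purge F9 = 0.086×5061.6 = 435.3 lb/h.

435.3 lb/h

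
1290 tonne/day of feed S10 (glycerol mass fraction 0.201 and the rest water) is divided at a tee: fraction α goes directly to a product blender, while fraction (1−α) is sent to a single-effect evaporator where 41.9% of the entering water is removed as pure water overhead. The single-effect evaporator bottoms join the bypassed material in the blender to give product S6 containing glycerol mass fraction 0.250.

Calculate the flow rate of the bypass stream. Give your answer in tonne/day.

534.8 tonne/day

All 1290×0.201 = 259.29 tonne/day of glycerol reaches S6, so S6 = 259.29/0.250 = 1037.2 tonne/day and vapour = 252.84 tonne/day.
The evaporator receives (1−α)·1290 of feed at 0.799 water and removes 0.419 of that water:
0.419×0.799×(1−α)×1290 = 252.84
(1−α) = 252.84/431.87 = 0.5855;  α = 0.4145.
Bypass flow = 0.4145×1290 = 534.76 tonne/day.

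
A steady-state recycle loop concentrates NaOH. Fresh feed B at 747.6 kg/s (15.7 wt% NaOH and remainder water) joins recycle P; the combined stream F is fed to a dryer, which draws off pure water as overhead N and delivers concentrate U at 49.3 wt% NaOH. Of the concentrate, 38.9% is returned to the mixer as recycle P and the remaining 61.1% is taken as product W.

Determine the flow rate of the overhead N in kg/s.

Overall NaOH balance (none leaves overhead): NaOH in fresh feed = NaOH in product, i.e. 747.6×0.157 = (1−0.389)·U·0.493.
U = 117.37/(0.493×0.611) = 389.66 kg/s.
Recycle P = 0.389×389.66 = 151.58 kg/s.
Combined feed F = 747.6 + 151.58 = 899.18 kg/s.
Overhead N = F − U = 899.18 − 389.66 = 509.52 kg/s.

509.5 kg/s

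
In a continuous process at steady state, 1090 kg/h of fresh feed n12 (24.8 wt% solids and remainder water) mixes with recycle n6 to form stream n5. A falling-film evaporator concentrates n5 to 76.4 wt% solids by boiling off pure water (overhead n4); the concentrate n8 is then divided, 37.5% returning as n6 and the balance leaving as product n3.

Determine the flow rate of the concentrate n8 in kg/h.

Overall solids balance (none leaves overhead): solids in fresh feed = solids in product, i.e. 1090×0.248 = (1−0.375)·n8·0.764.
n8 = 270.32/(0.764×0.625) = 566.12 kg/h.

566.1 kg/h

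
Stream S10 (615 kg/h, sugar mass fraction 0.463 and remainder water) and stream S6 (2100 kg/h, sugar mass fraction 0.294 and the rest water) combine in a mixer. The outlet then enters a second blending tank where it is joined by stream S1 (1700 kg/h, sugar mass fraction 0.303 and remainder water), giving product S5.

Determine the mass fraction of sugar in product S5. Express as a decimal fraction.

0.321

Overall, product flow = 4415 kg/h.
sugar in = 615×0.463 + 2100×0.294 + 1700×0.303 = 1417.2 kg/h.
sugar fraction in S5 = 0.321.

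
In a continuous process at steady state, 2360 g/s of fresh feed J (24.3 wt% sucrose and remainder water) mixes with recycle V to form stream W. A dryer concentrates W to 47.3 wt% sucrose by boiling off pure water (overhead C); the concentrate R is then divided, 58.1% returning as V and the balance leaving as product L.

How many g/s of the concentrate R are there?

Overall sucrose balance (none leaves overhead): sucrose in fresh feed = sucrose in product, i.e. 2360×0.243 = (1−0.581)·R·0.473.
R = 573.48/(0.473×0.419) = 2893.6 g/s.

2894 g/s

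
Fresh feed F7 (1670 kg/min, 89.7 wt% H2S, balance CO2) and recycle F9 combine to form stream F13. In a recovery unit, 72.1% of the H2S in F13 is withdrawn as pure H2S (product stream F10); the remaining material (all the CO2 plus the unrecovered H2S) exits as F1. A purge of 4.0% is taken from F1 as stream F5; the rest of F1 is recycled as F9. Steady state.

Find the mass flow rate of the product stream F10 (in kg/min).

H2S in F13: m_A = 1670×0.897 + (1−0.040)·(1−0.721)·m_A, so m_A = 1498/0.7322 = 2046 kg/min.
Product F10 = 0.721×2046 = 1475.2 kg/min.

1475 kg/min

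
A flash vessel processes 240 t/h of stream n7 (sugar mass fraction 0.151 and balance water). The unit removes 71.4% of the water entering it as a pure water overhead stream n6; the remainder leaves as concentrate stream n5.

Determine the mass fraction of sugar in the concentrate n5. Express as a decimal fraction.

0.383

sugar is not removed: 240×0.151 = 36.24 t/h of sugar enters n5.
water entering = 240×0.849 = 203.76 t/h; overhead removed = 0.714×203.76 = 145.48 t/h.
Concentrate = 240 − 145.48 = 94.515 t/h.
Mass fraction = 36.24/94.515 = 0.383.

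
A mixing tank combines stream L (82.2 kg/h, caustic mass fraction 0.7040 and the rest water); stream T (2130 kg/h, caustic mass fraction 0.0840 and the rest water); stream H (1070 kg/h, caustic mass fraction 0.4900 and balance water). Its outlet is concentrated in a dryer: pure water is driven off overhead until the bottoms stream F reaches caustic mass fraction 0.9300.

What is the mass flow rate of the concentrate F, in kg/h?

818.4 kg/h

caustic entering = 82.2×0.704 + 2130×0.084 + 1070×0.490 = 761.09 kg/h.
All caustic reports to F, so F = 761.09/0.930 = 818.38 kg/h.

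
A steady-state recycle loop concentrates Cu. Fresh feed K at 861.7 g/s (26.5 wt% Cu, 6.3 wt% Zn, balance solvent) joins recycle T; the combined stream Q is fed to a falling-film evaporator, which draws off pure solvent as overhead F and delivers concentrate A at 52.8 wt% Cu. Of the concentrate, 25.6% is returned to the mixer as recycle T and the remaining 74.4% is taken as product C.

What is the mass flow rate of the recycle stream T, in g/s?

148.8 g/s

Overall Cu balance (none leaves overhead): Cu in fresh feed = Cu in product, i.e. 861.7×0.265 = (1−0.256)·A·0.528.
A = 228.35/(0.528×0.744) = 581.29 g/s.
Recycle T = 0.256×581.29 = 148.81 g/s.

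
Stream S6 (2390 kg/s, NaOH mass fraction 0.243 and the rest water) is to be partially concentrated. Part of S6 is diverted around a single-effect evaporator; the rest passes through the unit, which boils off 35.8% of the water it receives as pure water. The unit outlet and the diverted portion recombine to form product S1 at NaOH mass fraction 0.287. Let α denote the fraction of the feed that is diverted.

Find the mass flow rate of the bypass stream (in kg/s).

All 2390×0.243 = 580.77 kg/s of NaOH reaches S1, so S1 = 580.77/0.287 = 2023.6 kg/s and vapour = 366.41 kg/s.
The evaporator receives (1−α)·2390 of feed at 0.757 water and removes 0.358 of that water:
0.358×0.757×(1−α)×2390 = 366.41
(1−α) = 366.41/647.7 = 0.5657;  α = 0.4343.
Bypass flow = 0.4343×2390 = 1038 kg/s.

1038 kg/s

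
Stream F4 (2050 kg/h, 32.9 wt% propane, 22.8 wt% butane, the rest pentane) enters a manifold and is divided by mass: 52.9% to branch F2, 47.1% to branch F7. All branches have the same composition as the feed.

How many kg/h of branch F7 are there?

Branch F7 flow = 0.471×2050 = 965.55 kg/h.

965.5 kg/h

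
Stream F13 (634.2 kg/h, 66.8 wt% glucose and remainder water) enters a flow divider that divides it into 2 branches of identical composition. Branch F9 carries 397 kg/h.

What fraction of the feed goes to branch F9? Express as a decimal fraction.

Fraction to F9 = 397/634.2 = 0.6260.

0.626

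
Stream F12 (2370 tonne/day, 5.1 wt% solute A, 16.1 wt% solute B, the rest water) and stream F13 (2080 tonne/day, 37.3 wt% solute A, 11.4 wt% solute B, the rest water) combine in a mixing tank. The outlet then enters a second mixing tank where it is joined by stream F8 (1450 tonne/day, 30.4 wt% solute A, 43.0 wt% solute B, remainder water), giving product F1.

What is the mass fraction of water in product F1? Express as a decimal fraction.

Overall, product flow = 5900 tonne/day.
water in = 2370×0.788 + 2080×0.513 + 1450×0.266 = 3320.3 tonne/day.
water fraction in F1 = 0.5628.

0.5628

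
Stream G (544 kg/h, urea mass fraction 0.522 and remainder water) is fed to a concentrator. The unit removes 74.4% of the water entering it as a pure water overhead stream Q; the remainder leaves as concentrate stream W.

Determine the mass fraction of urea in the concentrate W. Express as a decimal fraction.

0.810

urea is not removed: 544×0.522 = 283.97 kg/h of urea enters W.
water entering = 544×0.478 = 260.03 kg/h; overhead removed = 0.744×260.03 = 193.46 kg/h.
Concentrate = 544 − 193.46 = 350.54 kg/h.
Mass fraction = 283.97/350.54 = 0.810.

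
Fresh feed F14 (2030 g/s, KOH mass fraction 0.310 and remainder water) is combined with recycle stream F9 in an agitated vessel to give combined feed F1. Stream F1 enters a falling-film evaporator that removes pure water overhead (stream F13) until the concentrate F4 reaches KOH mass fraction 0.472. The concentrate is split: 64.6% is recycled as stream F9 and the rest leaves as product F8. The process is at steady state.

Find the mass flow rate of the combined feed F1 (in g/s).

Overall KOH balance (none leaves overhead): KOH in fresh feed = KOH in product, i.e. 2030×0.310 = (1−0.646)·F4·0.472.
F4 = 629.3/(0.472×0.354) = 3766.3 g/s.
Recycle F9 = 0.646×3766.3 = 2433 g/s.
Combined feed F1 = 2030 + 2433 = 4463 g/s.

4463 g/s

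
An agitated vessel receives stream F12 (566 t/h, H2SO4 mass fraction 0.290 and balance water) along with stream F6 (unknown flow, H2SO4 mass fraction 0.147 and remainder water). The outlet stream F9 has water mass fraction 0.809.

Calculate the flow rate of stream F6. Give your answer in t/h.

Let F6 be the unknown flow. Total out = 566 + F6.
water balance: 401.86 + 0.853·F6 = 0.809·(566 + F6)
(0.853 − 0.809)·F6 = 0.809×566 − 401.86 = 56.034
F6 = 56.034 / 0.044 = 1273.5 t/h

1274 t/h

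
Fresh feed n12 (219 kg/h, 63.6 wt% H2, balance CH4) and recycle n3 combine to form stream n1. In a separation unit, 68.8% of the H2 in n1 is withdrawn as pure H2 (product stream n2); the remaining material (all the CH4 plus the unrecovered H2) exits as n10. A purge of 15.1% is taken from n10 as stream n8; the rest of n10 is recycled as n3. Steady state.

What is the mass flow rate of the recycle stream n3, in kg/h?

498.4 kg/h

CH4 enters only via n12 and leaves only via the purge: 219×0.364 = 0.151×(CH4 in n10), and the separation unit passes all CH4, so CH4 in n1 = CH4 in n10 = 527.92 kg/h.
H2 in n1: m_A = 219×0.636 + (1−0.151)·(1−0.688)·m_A, so m_A = 139.28/0.7351 = 189.47 kg/h.
n10 = (1−0.688)×189.47 + 527.92 = 587.04 kg/h.
Recycle n3 = (1−0.151)×587.04 = 498.39 kg/h.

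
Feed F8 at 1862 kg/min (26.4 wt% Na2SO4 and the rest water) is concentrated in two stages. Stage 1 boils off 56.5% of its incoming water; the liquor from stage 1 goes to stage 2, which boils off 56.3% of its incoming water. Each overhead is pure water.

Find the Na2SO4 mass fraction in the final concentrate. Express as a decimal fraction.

water in feed = 1862×0.736 = 1370.4 kg/min.
After stage 1: water left = (1−0.565)×1370.4 = 596.14; stream total = 1087.7 kg/min.
After stage 2: water left = (1−0.563)×596.14 = 260.51; final concentrate = 752.08 kg/min.
Na2SO4 fraction = 491.57/752.08 = 0.654.

0.654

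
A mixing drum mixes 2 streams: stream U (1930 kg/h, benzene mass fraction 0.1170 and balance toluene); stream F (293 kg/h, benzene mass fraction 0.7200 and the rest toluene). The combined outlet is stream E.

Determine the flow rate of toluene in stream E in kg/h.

toluene out = toluene in = 1930×0.883 + 293×0.280 = 1786.2 kg/h.

1786 kg/h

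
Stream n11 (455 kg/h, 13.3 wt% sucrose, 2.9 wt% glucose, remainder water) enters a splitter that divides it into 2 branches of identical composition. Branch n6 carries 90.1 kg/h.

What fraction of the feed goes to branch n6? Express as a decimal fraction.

0.198

Fraction to n6 = 90.1/455 = 0.1980.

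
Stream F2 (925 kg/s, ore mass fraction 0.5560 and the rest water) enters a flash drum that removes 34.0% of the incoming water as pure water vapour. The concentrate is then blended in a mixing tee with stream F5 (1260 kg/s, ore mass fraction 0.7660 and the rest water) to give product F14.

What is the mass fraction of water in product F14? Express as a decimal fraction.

0.2767

Vapour removed = 0.340×0.444×925 = 139.64 kg/s; concentrate = 785.36 kg/s.
water reaching the mixer = 271.06 (from concentrate) + 1260×0.234 = 565.9 kg/s.
Product flow = 785.36 + 1260 = 2045.4 kg/s; water fraction = 0.2767.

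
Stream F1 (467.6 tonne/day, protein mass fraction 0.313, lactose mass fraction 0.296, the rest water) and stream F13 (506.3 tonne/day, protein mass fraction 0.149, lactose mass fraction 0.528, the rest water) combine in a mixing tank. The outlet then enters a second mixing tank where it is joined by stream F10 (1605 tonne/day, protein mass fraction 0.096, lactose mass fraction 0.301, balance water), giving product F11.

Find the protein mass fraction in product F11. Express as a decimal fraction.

Overall, product flow = 2578.9 tonne/day.
protein in = 467.6×0.313 + 506.3×0.149 + 1605×0.096 = 375.88 tonne/day.
protein fraction in F11 = 0.146.

0.146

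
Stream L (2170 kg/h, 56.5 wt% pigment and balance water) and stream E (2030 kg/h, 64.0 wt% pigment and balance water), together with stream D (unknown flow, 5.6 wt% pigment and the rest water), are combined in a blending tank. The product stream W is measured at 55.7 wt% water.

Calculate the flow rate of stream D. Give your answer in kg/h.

Let D be the unknown flow. Total out = 4200 + D.
water balance: 1674.8 + 0.944·D = 0.557·(4200 + D)
(0.944 − 0.557)·D = 0.557×4200 − 1674.8 = 664.65
D = 664.65 / 0.387 = 1717.4 kg/h

1717 kg/h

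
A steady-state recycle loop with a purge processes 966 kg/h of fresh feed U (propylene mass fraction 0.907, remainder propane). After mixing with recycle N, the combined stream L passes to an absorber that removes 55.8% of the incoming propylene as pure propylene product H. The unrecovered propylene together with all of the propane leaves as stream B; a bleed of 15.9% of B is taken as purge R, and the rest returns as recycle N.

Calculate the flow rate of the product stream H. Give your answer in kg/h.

propylene in L: m_A = 966×0.907 + (1−0.159)·(1−0.558)·m_A, so m_A = 876.16/0.6283 = 1394.5 kg/h.
Product H = 0.558×1394.5 = 778.16 kg/h.

778.2 kg/h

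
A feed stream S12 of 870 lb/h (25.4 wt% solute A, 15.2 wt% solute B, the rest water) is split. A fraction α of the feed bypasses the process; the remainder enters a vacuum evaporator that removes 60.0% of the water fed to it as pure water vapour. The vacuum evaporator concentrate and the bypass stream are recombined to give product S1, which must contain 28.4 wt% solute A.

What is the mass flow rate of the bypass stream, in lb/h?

612.1 lb/h

All 870×0.254 = 220.98 lb/h of solute A reaches S1, so S1 = 220.98/0.284 = 778.1 lb/h and vapour = 91.901 lb/h.
The evaporator receives (1−α)·870 of feed at 0.594 water and removes 0.600 of that water:
0.600×0.594×(1−α)×870 = 91.901
(1−α) = 91.901/310.07 = 0.2964;  α = 0.7036.
Bypass flow = 0.7036×870 = 612.14 lb/h.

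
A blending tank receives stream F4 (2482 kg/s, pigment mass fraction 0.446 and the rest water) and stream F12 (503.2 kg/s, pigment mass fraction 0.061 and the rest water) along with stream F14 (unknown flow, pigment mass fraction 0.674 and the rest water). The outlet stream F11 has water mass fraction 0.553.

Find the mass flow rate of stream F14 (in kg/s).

Let F14 be the unknown flow. Total out = 2985.2 + F14.
water balance: 1847.5 + 0.326·F14 = 0.553·(2985.2 + F14)
(0.326 − 0.553)·F14 = 0.553×2985.2 − 1847.5 = -196.72
F14 = -196.72 / -0.227 = 866.6 kg/s

866.6 kg/s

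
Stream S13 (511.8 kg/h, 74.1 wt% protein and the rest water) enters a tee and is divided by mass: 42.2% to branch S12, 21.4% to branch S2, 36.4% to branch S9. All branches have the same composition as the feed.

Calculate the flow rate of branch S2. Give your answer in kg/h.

Branch S2 flow = 0.214×511.8 = 109.53 kg/h.

109.5 kg/h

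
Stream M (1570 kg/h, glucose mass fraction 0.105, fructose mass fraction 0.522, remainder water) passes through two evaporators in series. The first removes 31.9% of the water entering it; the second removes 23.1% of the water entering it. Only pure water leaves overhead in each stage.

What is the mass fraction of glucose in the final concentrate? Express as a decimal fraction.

water in feed = 1570×0.373 = 585.61 kg/h.
After stage 1: water left = (1−0.319)×585.61 = 398.8; stream total = 1383.2 kg/h.
After stage 2: water left = (1−0.231)×398.8 = 306.68; final concentrate = 1291.1 kg/h.
glucose fraction = 164.85/1291.1 = 0.128.

0.128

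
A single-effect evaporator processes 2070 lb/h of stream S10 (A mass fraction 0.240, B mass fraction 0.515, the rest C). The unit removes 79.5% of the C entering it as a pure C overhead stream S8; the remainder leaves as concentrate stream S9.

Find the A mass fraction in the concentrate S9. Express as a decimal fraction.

0.298

A is not removed: 2070×0.240 = 496.8 lb/h of A enters S9.
C entering = 2070×0.245 = 507.15 lb/h; overhead removed = 0.795×507.15 = 403.18 lb/h.
Concentrate = 2070 − 403.18 = 1666.8 lb/h.
Mass fraction = 496.8/1666.8 = 0.298.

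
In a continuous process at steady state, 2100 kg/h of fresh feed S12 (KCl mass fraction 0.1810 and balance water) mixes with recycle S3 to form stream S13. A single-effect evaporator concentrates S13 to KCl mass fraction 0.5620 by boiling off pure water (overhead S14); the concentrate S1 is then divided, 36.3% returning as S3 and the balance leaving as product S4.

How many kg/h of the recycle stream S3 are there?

Overall KCl balance (none leaves overhead): KCl in fresh feed = KCl in product, i.e. 2100×0.181 = (1−0.363)·S1·0.562.
S1 = 380.1/(0.562×0.637) = 1061.7 kg/h.
Recycle S3 = 0.363×1061.7 = 385.42 kg/h.

385.4 kg/h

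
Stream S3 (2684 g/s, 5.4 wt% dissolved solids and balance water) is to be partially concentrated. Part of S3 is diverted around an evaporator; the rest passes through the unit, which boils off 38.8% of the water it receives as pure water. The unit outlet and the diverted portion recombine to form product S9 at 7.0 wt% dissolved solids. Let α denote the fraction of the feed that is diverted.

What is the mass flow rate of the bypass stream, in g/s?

1013 g/s

All 2684×0.054 = 144.94 g/s of dissolved solids reaches S9, so S9 = 144.94/0.070 = 2070.5 g/s and vapour = 613.49 g/s.
The evaporator receives (1−α)·2684 of feed at 0.946 water and removes 0.388 of that water:
0.388×0.946×(1−α)×2684 = 613.49
(1−α) = 613.49/985.16 = 0.6227;  α = 0.3773.
Bypass flow = 0.3773×2684 = 1012.6 g/s.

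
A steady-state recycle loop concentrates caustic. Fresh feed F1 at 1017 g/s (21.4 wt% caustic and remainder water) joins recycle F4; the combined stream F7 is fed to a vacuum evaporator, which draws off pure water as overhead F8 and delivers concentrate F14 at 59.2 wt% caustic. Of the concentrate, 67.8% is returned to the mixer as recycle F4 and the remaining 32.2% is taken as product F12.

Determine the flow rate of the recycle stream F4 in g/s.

774.1 g/s

Overall caustic balance (none leaves overhead): caustic in fresh feed = caustic in product, i.e. 1017×0.214 = (1−0.678)·F14·0.592.
F14 = 217.64/(0.592×0.322) = 1141.7 g/s.
Recycle F4 = 0.678×1141.7 = 774.08 g/s.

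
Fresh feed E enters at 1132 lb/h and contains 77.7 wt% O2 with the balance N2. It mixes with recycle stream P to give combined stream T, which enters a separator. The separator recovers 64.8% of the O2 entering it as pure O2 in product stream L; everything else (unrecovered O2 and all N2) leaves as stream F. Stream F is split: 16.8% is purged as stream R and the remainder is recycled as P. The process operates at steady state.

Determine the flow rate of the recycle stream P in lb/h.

N2 enters only via E and leaves only via the purge: 1132×0.223 = 0.168×(N2 in F), and the separator passes all N2, so N2 in T = N2 in F = 1502.6 lb/h.
O2 in T: m_A = 1132×0.777 + (1−0.168)·(1−0.648)·m_A, so m_A = 879.56/0.7071 = 1243.8 lb/h.
F = (1−0.648)×1243.8 + 1502.6 = 1940.4 lb/h.
Recycle P = (1−0.168)×1940.4 = 1614.4 lb/h.

1614 lb/h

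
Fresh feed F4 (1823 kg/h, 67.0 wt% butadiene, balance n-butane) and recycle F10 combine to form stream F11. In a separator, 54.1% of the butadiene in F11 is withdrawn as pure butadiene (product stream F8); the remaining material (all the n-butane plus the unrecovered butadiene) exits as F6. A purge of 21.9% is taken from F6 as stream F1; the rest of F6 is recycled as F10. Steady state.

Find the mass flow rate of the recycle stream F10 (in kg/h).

n-butane enters only via F4 and leaves only via the purge: 1823×0.330 = 0.219×(n-butane in F6), and the separator passes all n-butane, so n-butane in F11 = n-butane in F6 = 2747 kg/h.
butadiene in F11: m_A = 1823×0.670 + (1−0.219)·(1−0.541)·m_A, so m_A = 1221.4/0.6415 = 1903.9 kg/h.
F6 = (1−0.541)×1903.9 + 2747 = 3620.9 kg/h.
Recycle F10 = (1−0.219)×3620.9 = 2827.9 kg/h.

2828 kg/h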